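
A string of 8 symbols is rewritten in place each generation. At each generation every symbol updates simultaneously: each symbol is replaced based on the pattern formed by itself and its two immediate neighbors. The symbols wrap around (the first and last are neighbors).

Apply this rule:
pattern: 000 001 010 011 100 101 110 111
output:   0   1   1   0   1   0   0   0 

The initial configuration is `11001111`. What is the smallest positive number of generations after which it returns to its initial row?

6

generation 1: 00110000
generation 2: 01001000
generation 3: 11111100
generation 4: 00000011
generation 5: 10000100
generation 6: 11001111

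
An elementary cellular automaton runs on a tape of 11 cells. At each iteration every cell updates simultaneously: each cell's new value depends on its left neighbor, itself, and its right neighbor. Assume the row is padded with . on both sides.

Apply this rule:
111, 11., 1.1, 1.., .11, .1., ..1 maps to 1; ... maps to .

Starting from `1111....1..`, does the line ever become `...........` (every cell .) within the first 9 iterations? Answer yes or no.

11111..111.
11111111111
11111111111  (fixed point — unchanged through iteration 9)
iteration 9 is 11111111111, still not uniform .

no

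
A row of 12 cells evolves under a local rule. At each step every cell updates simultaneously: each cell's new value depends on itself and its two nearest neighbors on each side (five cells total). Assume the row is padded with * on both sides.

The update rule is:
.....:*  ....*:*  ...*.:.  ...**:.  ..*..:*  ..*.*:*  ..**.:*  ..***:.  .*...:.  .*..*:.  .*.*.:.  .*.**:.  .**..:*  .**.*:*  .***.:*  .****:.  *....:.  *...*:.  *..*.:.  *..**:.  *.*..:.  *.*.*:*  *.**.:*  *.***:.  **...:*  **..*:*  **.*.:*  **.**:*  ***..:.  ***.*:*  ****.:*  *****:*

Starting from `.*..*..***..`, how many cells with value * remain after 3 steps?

*...*...*.*.
.*..*...*.*.
*...*...*.*.
count of *: 4

4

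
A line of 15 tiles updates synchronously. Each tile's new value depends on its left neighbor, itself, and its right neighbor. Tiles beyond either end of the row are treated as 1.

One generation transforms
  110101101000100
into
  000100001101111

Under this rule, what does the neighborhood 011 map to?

At position 5 the neighborhood is 011; the next row has 0 there.

0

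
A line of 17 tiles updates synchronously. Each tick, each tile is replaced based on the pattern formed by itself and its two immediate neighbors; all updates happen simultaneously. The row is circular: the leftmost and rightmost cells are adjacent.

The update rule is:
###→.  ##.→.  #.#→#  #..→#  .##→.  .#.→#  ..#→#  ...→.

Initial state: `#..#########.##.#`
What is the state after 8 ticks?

tick 1: .##.........#..#.
tick 2: #..#.......######
tick 3: .####.....#......
tick 4: #....#...###.....
tick 5: ##..###.#...#...#
tick 6: ..##...###.###.#.
tick 7: .#..#.#...#...###
tick 8: ########.###.#...

########.###.#...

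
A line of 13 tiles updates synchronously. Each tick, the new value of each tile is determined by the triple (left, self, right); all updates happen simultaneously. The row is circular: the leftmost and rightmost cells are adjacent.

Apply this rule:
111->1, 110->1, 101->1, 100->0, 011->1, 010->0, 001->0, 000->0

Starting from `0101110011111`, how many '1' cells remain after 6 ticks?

11

1011110011111
1111110011111
1111110011111  (fixed point — unchanged through tick 6)
count of 1: 11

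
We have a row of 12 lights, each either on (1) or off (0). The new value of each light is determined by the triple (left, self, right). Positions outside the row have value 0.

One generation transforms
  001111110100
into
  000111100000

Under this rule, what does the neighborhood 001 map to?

0

At position 1 the neighborhood is 001; the next row has 0 there.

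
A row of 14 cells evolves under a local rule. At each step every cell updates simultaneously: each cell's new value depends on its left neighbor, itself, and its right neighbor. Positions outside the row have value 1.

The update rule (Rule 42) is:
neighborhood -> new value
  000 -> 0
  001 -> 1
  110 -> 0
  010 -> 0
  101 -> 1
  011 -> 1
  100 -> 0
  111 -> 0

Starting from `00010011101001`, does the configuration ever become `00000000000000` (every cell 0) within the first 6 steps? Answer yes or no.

00100110010011
01001100100110
10011001001101
00110010011011
01100100110110
11001001101101
step 6 is 11001001101101, still not uniform 0

no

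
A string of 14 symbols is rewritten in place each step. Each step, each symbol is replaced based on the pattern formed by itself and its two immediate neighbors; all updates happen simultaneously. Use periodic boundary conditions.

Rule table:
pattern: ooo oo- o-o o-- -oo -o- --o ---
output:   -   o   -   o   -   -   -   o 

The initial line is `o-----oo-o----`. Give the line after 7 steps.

-oo--oo--oooo-

step 1: -oooo--o--ooo-
step 2: ----oo--o---oo
step 3: ooo--oo--oo--o
step 4: --oo--oo--oo--
step 5: o--oo--oo--ooo
step 6: oo--oo--oo----
step 7: -oo--oo--oooo-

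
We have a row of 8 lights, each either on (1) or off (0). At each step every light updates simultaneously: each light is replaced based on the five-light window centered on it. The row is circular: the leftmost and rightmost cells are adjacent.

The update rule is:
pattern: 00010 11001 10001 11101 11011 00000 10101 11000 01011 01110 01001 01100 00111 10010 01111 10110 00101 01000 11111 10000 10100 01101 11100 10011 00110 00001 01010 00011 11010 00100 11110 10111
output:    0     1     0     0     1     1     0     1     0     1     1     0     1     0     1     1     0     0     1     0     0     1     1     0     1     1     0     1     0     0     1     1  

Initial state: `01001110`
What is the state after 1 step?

00101111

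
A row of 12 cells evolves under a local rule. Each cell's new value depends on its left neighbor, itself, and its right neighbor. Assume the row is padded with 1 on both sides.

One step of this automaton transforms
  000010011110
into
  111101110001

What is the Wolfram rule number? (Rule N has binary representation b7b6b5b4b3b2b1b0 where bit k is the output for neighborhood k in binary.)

position 8: 111 → 0  (bit 7 = 0)
position 10: 110 → 0  (bit 6 = 0)
position 11: 101 → 1  (bit 5 = 1)
position 0: 100 → 1  (bit 4 = 1)
position 7: 011 → 1  (bit 3 = 1)
position 4: 010 → 0  (bit 2 = 0)
position 3: 001 → 1  (bit 1 = 1)
position 1: 000 → 1  (bit 0 = 1)
bits b7..b0 = 00111011 = 59

59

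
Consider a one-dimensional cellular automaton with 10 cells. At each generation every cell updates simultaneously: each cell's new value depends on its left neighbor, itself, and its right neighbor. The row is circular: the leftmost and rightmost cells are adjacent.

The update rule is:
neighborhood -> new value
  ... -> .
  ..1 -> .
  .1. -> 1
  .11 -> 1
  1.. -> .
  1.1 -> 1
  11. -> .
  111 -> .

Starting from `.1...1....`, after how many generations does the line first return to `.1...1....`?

1

.1...1....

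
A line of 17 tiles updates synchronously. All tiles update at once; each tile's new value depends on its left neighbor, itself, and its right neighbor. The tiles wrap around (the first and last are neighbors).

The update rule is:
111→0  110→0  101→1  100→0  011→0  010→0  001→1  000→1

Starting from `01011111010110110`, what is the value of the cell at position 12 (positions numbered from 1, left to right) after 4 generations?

0

10100000101001000
01001111010010011
10010000100100100
00100111001001001
position 12 holds 0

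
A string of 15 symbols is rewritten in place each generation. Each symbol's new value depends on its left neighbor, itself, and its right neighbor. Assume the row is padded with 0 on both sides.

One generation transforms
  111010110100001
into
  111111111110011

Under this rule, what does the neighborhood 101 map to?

At position 3 the neighborhood is 101; the next row has 1 there.

1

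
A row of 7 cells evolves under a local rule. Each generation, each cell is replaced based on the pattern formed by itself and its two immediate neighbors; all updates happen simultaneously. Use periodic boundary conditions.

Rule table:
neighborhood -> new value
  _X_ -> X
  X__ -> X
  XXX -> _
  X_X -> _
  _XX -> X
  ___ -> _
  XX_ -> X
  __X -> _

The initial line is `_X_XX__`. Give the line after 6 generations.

_X_X_XX

_X_XXX_
_X_X_XX
_X_X_XX  (fixed point — unchanged through generation 6)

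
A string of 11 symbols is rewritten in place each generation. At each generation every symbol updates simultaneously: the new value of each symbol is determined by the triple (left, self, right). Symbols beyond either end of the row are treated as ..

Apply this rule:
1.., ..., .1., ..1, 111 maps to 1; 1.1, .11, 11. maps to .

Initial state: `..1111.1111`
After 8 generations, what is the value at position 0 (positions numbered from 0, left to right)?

1

11.11...11.
.....111..1
11111.1.111
.111..1..1.
1.1.1111111
1.1..11111.
1.111.111.1
1..1...1..1
position 0 holds 1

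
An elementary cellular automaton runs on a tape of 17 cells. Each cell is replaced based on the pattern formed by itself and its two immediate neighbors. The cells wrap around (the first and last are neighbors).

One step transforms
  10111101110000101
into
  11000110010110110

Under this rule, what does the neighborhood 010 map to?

At position 14 the neighborhood is 010; the next row has 1 there.

1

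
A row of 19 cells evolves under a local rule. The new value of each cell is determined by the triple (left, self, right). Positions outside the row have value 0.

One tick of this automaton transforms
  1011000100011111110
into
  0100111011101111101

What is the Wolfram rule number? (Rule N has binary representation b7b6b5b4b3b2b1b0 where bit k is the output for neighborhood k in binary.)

position 12: 111 → 1  (bit 7 = 1)
position 3: 110 → 0  (bit 6 = 0)
position 1: 101 → 1  (bit 5 = 1)
position 4: 100 → 1  (bit 4 = 1)
position 2: 011 → 0  (bit 3 = 0)
position 0: 010 → 0  (bit 2 = 0)
position 6: 001 → 1  (bit 1 = 1)
position 5: 000 → 1  (bit 0 = 1)
bits b7..b0 = 10110011 = 179

179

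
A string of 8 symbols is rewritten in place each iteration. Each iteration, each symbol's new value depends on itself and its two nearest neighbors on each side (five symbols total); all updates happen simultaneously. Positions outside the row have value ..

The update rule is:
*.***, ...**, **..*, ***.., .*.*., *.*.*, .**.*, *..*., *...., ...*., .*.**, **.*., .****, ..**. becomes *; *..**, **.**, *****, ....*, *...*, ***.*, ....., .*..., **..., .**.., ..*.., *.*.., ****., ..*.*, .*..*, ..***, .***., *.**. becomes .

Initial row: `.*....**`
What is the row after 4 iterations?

*..*.**.
..*.*...
.*.*..*.
*.*..*..

*.*..*..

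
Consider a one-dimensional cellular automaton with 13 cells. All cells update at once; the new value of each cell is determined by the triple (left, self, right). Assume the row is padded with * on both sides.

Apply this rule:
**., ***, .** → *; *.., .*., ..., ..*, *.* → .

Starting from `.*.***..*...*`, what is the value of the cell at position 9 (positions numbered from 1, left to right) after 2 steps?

...***......*
...***......*
position 9 holds .

.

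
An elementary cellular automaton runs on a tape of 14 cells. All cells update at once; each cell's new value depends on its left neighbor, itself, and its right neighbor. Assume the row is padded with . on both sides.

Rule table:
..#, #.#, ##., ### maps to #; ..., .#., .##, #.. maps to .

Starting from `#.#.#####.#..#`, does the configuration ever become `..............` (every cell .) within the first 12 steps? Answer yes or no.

no

.#.#.#####..#.
#.#.#.####.#..
.#.#.#.####...
#.#.#.#.###...
.#.#.#.#.##...
#.#.#.#.#.#...
.#.#.#.#.#....
#.#.#.#.#.....
.#.#.#.#......
#.#.#.#.......
.#.#.#........
#.#.#.........
step 12 is #.#.#........., still not uniform .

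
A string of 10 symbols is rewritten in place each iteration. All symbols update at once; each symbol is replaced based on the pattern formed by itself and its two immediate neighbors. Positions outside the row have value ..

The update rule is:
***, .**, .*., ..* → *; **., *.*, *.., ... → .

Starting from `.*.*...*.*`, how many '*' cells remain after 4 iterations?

**.*..**.*
*..*.**..*
*.**.*..**
*.*..*.**.
count of *: 5

5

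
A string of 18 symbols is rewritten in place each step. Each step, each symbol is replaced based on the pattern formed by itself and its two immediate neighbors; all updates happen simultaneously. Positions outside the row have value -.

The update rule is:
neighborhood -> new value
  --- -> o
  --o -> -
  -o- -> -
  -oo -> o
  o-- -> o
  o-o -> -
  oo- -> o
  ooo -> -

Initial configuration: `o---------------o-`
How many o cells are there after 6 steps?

9

-oooooooooooooo--o
-o------------oo--
--ooooooooooo-oooo
o-o---------o-o--o
---oooooooo----o--
oo-o------oooo--oo
count of o: 9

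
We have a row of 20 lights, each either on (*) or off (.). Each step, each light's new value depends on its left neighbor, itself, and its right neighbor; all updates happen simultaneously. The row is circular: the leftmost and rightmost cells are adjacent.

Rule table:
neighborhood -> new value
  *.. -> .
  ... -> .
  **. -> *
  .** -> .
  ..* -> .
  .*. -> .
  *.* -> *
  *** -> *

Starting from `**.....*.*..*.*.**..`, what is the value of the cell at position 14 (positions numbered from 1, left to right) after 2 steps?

.*......*....*.*.*..
..............*.*...
position 14 holds .

.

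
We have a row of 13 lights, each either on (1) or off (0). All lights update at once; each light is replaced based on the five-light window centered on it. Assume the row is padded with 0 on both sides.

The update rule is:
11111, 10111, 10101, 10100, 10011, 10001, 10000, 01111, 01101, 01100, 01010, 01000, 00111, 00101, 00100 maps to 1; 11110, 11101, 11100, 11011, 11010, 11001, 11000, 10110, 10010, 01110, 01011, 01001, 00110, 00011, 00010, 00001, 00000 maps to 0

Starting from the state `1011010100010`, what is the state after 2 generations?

1001011111011
1001011100001

1001011100001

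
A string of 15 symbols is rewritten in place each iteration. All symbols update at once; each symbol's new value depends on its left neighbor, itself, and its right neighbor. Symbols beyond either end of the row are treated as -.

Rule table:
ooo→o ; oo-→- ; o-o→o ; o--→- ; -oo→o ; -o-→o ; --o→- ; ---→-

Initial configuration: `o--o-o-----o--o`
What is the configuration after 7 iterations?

o--o-------o--o

iteration 1: o--ooo-----o--o
iteration 2: o--oo------o--o
iteration 3: o--o-------o--o
iteration 4: o--o-------o--o  (fixed point — unchanged through iteration 7)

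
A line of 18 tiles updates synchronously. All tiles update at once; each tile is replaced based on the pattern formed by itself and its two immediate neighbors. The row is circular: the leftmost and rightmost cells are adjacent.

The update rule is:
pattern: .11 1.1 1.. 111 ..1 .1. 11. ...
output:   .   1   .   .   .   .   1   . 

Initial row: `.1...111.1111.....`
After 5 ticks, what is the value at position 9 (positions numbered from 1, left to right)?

.......11...1.....
........1.........
..................
..................  (fixed point — unchanged through tick 5)
position 9 holds .

.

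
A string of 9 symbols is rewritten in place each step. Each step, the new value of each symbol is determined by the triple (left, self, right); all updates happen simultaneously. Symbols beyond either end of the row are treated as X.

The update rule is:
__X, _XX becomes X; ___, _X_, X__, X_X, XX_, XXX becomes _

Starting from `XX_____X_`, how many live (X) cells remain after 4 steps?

______X__
_____X__X
____X__XX
___X__XX_
count of X: 3

3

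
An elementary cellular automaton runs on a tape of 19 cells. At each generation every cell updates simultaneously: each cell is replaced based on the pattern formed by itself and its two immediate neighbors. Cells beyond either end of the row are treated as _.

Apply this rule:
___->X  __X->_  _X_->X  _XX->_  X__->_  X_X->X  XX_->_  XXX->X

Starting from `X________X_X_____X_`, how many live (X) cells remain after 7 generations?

X_XXXXXX_XXX_XXX_X_
XX_XXXX_X_X_X_X_XX_
__X_XX_XXXXXXXXX___
X_XX__X_XXXXXXX__XX
XX____XX_XXXXX_____
___XX___X_XXX__XXXX
XX____X_XX_X____XX_
count of X: 8

8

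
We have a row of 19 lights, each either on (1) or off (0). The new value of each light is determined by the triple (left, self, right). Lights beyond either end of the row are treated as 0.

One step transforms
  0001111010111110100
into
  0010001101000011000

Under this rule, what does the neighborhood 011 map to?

0

At position 3 the neighborhood is 011; the next row has 0 there.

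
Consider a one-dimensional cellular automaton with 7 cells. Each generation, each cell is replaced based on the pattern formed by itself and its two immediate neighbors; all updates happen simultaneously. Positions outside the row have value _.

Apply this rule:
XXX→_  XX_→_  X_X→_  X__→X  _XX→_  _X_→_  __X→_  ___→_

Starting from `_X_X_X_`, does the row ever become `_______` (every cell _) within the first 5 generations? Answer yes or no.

______X
_______
all cells are _ at generation 2

yes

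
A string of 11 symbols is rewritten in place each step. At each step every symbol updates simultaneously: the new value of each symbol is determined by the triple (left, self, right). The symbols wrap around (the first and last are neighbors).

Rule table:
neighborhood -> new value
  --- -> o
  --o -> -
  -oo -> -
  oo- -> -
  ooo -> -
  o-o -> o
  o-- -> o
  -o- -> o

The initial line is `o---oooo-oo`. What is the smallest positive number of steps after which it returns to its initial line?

step 1: -oo-----o--
step 2: ---oooo-ooo
step 3: oo-----o---
step 4: --oooo-ooo-
step 5: o-----o---o
step 6: -oooo-ooo--
step 7: -----o---oo
step 8: oooo-ooo---
step 9: ----o---oo-
step 10: ooo-ooo---o
step 11: ---o---oo--
step 12: oo-ooo---oo
step 13: --o---oo---
step 14: o-ooo---ooo
step 15: -o---oo----
step 16: -ooo---oooo
step 17: o---oo-----
step 18: ooo---oooo-
step 19: ---oo-----o
step 20: oo---oooo-o
step 21: --oo-----o-
step 22: o---oooo-oo

22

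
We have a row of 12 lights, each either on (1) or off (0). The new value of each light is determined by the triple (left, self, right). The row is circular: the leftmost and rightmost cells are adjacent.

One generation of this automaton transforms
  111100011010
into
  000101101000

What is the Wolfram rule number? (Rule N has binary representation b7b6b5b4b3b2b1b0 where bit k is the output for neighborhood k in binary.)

position 1: 111 → 0  (bit 7 = 0)
position 3: 110 → 1  (bit 6 = 1)
position 9: 101 → 0  (bit 5 = 0)
position 4: 100 → 0  (bit 4 = 0)
position 0: 011 → 0  (bit 3 = 0)
position 10: 010 → 0  (bit 2 = 0)
position 6: 001 → 1  (bit 1 = 1)
position 5: 000 → 1  (bit 0 = 1)
bits b7..b0 = 01000011 = 67

67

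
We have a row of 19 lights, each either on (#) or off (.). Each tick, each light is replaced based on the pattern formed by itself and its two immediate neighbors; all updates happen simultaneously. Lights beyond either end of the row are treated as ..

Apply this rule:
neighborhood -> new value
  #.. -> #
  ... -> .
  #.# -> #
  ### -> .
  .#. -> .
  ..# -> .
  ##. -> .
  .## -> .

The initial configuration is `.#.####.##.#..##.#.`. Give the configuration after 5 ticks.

..#....#..#.#...#.#
...#....#..#.#...#.
....#....#..#.#...#
.....#....#..#.#...
......#....#..#.#..

......#....#..#.#..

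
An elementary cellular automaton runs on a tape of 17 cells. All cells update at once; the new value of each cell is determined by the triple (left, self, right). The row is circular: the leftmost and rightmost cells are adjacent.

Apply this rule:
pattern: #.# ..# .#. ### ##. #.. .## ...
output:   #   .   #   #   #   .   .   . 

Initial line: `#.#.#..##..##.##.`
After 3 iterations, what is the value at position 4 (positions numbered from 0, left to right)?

#

#####...#...##.##
#####...#....##.#
#####...#.....##.
position 4 holds #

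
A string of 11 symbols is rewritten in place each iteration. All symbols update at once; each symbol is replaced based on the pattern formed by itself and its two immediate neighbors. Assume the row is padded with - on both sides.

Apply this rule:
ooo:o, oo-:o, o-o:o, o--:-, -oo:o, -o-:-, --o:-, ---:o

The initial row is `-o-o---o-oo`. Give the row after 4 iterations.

iteration 1: --o--o--ooo
iteration 2: o-------ooo
iteration 3: --ooooo-ooo
iteration 4: o-ooooooooo

o-ooooooooo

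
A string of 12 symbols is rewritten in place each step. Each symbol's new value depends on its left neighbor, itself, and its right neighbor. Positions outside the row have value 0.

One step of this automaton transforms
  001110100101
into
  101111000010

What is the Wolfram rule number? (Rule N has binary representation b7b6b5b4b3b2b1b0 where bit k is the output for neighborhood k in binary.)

position 3: 111 → 1  (bit 7 = 1)
position 4: 110 → 1  (bit 6 = 1)
position 5: 101 → 1  (bit 5 = 1)
position 7: 100 → 0  (bit 4 = 0)
position 2: 011 → 1  (bit 3 = 1)
position 6: 010 → 0  (bit 2 = 0)
position 1: 001 → 0  (bit 1 = 0)
position 0: 000 → 1  (bit 0 = 1)
bits b7..b0 = 11101001 = 233

233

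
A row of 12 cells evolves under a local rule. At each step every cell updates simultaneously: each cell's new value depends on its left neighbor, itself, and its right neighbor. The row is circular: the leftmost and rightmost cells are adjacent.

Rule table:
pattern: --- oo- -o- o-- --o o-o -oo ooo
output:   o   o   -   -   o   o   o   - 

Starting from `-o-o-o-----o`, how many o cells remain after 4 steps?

o-o-o--oooo-
-o-o--oo--oo
o-o--ooo-ooo
oo--oo-ooo--
count of o: 7

7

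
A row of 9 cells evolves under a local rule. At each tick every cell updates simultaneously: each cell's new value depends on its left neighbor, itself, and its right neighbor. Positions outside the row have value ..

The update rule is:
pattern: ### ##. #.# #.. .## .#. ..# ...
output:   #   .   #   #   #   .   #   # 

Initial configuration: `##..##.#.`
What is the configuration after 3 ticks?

#.###.#.#
.###.#.#.
###.#.#.#

###.#.#.#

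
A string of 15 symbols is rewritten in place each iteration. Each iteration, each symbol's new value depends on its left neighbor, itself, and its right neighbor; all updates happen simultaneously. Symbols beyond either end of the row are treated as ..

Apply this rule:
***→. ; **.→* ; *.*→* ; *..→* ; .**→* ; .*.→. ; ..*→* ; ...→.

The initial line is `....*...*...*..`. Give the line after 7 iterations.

.*.*.*.*.*.*.*.

iteration 1: ...*.*.*.*.*.*.
iteration 2: ..*.*.*.*.*.*.*
iteration 3: .*.*.*.*.*.*.*.
iteration 4: *.*.*.*.*.*.*.*
iteration 5: .*.*.*.*.*.*.*.  (repeats iteration 3; period 2)
iteration 7: .*.*.*.*.*.*.*.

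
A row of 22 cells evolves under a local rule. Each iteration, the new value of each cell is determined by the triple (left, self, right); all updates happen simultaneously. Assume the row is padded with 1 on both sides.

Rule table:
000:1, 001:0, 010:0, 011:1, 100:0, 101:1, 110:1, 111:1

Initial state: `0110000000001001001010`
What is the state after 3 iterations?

1110111111100000000101
1111111111101111110011
1111111111111111110011

1111111111111111110011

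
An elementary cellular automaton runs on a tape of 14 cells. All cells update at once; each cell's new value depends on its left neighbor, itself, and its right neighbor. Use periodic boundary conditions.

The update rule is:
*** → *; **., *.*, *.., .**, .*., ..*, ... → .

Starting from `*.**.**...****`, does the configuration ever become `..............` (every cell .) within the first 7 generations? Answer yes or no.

yes

generation 1: ...........***
generation 2: ............*.
generation 3: ..............
all cells are . at generation 3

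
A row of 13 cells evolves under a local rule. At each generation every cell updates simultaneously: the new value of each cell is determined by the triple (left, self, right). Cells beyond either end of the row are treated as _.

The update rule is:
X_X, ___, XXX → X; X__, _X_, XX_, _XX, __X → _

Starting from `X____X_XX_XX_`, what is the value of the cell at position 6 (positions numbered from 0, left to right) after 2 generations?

__XX__X__X___
X__________XX
position 6 holds _

_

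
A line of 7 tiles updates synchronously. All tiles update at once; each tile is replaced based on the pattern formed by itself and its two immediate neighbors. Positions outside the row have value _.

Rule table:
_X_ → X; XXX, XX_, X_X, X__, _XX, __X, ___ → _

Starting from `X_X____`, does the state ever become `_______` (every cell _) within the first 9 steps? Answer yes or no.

no

X_X____  (fixed point — unchanged through step 9)
step 9 is X_X____, still not uniform _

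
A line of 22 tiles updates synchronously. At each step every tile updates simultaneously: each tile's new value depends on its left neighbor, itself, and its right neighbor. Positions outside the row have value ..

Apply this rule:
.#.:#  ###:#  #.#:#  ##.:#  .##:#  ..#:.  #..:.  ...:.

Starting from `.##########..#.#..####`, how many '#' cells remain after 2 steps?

.##########..###..####
.##########..###..####
count of #: 17

17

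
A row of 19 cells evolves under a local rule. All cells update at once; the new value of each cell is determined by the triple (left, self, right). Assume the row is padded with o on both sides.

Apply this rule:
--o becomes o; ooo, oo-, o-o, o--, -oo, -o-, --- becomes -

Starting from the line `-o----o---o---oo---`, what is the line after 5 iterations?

iteration 1: -----o---o---o----o
iteration 2: ----o---o---o----o-
iteration 3: ---o---o---o----o--
iteration 4: --o---o---o----o--o
iteration 5: -o---o---o----o--o-

-o---o---o----o--o-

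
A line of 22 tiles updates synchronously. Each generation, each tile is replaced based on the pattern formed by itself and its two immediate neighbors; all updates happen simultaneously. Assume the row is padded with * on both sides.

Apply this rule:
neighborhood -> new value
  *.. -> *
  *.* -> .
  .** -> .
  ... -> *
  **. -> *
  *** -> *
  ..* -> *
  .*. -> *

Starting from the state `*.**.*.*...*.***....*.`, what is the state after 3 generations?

*..*.*.*****..*******.
****.*..******.******.
****.***.*****..*****.

****.***.*****..*****.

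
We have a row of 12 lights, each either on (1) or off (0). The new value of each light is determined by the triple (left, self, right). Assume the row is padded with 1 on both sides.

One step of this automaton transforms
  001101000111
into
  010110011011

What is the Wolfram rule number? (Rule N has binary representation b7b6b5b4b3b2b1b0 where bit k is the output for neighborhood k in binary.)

position 10: 111 → 1  (bit 7 = 1)
position 3: 110 → 1  (bit 6 = 1)
position 4: 101 → 1  (bit 5 = 1)
position 0: 100 → 0  (bit 4 = 0)
position 2: 011 → 0  (bit 3 = 0)
position 5: 010 → 0  (bit 2 = 0)
position 1: 001 → 1  (bit 1 = 1)
position 7: 000 → 1  (bit 0 = 1)
bits b7..b0 = 11100011 = 227

227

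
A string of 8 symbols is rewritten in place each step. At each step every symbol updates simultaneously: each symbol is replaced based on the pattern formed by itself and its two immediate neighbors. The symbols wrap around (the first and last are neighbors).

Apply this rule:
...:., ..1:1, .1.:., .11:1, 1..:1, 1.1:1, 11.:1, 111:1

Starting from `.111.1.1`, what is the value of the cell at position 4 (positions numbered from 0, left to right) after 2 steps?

1

11111.1.
111111.1
position 4 holds 1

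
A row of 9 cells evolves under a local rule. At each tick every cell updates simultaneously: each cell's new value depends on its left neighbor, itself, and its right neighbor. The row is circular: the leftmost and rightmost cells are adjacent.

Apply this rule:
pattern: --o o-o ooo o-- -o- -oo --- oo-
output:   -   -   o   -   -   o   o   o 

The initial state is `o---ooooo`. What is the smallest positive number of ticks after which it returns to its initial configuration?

2

tick 1: o-o-ooooo
tick 2: o---ooooo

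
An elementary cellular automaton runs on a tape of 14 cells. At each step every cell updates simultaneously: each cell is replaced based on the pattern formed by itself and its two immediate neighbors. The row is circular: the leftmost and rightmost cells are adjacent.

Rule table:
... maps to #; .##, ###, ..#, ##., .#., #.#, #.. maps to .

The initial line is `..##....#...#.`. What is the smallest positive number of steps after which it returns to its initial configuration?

2

#....##...#...
..##....#...#.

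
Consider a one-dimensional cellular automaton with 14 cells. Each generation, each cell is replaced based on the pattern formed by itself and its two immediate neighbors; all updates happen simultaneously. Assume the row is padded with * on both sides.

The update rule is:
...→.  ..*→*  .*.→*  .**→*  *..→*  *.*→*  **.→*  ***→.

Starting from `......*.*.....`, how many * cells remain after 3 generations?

11

*....*****...*
**..**...**.**
.******.*****.
count of *: 11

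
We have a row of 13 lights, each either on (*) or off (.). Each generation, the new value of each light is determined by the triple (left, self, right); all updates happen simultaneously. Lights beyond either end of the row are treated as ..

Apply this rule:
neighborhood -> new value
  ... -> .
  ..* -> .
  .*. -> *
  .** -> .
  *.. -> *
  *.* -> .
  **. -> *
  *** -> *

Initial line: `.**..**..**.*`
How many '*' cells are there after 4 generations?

5

..**..**..*.*
...**..**.*.*
....**..*.*.*
.....**.*.*.*
count of *: 5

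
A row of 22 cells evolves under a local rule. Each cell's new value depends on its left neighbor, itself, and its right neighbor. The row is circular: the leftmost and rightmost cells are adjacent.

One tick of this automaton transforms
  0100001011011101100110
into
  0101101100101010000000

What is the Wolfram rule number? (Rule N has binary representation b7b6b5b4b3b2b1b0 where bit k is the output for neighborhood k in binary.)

position 12: 111 → 1  (bit 7 = 1)
position 9: 110 → 0  (bit 6 = 0)
position 7: 101 → 1  (bit 5 = 1)
position 2: 100 → 0  (bit 4 = 0)
position 8: 011 → 0  (bit 3 = 0)
position 1: 010 → 1  (bit 2 = 1)
position 0: 001 → 0  (bit 1 = 0)
position 3: 000 → 1  (bit 0 = 1)
bits b7..b0 = 10100101 = 165

165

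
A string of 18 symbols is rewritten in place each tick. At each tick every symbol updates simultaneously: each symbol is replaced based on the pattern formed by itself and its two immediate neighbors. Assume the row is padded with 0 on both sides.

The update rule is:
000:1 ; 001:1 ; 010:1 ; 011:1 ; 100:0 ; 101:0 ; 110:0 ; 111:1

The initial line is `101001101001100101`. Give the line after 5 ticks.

tick 1: 101011001011001101
tick 2: 101010011010011001
tick 3: 101010110010110011
tick 4: 101010100110100110
tick 5: 101010101100101100

101010101100101100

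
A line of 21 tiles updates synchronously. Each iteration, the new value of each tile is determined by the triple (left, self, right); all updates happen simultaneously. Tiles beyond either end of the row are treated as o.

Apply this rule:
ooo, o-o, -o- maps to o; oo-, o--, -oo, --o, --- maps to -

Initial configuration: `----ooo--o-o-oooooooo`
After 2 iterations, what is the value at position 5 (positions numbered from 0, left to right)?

o

-----o---oooo-ooooooo
-----o----oo-o-oooooo
position 5 holds o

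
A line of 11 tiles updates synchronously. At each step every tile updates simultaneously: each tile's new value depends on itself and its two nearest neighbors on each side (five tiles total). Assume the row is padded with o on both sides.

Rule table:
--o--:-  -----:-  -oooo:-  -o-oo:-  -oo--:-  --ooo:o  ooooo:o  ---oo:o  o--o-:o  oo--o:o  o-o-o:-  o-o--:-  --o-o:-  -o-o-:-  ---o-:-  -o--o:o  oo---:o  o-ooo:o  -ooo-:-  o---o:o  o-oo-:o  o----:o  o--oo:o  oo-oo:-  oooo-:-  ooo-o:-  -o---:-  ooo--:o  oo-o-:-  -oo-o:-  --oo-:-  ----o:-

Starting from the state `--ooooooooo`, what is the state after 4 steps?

o-ooo---o-o

ooo-ooooooo
o---o-ooooo
ooo---o-ooo
o-ooo---o-o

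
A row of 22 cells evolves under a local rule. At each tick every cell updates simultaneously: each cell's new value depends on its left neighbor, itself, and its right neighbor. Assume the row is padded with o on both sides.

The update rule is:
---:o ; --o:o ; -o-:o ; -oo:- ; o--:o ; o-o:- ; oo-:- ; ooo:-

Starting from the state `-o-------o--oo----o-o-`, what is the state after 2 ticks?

------------oo------o-

-ooooooooooo--ooooo-o-
------------oo------o-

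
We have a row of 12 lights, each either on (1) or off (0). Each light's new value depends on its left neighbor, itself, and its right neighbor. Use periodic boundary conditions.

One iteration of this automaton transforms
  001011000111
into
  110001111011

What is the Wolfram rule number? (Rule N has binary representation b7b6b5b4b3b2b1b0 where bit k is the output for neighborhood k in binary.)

211

position 10: 111 → 1  (bit 7 = 1)
position 5: 110 → 1  (bit 6 = 1)
position 3: 101 → 0  (bit 5 = 0)
position 0: 100 → 1  (bit 4 = 1)
position 4: 011 → 0  (bit 3 = 0)
position 2: 010 → 0  (bit 2 = 0)
position 1: 001 → 1  (bit 1 = 1)
position 7: 000 → 1  (bit 0 = 1)
bits b7..b0 = 11010011 = 211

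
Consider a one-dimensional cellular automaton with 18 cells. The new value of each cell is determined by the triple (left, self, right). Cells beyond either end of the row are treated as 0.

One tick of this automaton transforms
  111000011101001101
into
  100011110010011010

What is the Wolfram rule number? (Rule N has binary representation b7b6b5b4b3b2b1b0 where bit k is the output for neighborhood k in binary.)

position 1: 111 → 0  (bit 7 = 0)
position 2: 110 → 0  (bit 6 = 0)
position 10: 101 → 1  (bit 5 = 1)
position 3: 100 → 0  (bit 4 = 0)
position 0: 011 → 1  (bit 3 = 1)
position 11: 010 → 0  (bit 2 = 0)
position 6: 001 → 1  (bit 1 = 1)
position 4: 000 → 1  (bit 0 = 1)
bits b7..b0 = 00101011 = 43

43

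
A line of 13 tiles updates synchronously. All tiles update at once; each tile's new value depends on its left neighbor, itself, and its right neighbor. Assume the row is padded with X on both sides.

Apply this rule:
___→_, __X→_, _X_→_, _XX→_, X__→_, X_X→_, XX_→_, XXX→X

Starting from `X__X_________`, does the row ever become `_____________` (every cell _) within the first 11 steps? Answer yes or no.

_____________
all cells are _ at step 1

yes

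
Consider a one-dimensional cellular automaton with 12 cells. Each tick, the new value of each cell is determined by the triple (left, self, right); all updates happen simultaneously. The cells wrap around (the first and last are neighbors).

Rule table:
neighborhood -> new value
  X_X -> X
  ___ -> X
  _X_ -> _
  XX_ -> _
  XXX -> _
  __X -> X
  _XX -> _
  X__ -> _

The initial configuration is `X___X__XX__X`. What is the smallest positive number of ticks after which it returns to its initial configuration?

24

tick 1: __XX__X___X_
tick 2: XX___X__XX__
tick 3: ___XX__X___X
tick 4: _XX___X__XX_
tick 5: X___XX__X___
tick 6: __XX___X__XX
tick 7: _X___XX__X__
tick 8: X__XX___X__X
tick 9: __X___XX__X_
tick 10: XX__XX___X__
tick 11: ___X___XX__X
tick 12: _XX__XX___X_
tick 13: X___X___XX__
tick 14: __XX__XX___X
tick 15: _X___X___XX_
tick 16: X__XX__XX___
tick 17: __X___X___XX
tick 18: _X__XX__XX__
tick 19: X__X___X___X
tick 20: __X__XX__XX_
tick 21: XX__X___X___
tick 22: ___X__XX__XX
tick 23: _XX__X___X__
tick 24: X___X__XX__X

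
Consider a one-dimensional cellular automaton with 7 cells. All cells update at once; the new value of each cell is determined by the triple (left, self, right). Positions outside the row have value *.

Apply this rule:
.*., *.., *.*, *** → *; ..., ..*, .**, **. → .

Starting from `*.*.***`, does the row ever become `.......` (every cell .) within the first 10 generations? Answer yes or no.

no

generation 1: .***.**
generation 2: *.*.*.*
generation 3: .*****.
generation 4: *.***.*
generation 5: .*.*.*.
generation 6: *******
generation 7: *******  (fixed point — unchanged through generation 10)
generation 10 is *******, still not uniform .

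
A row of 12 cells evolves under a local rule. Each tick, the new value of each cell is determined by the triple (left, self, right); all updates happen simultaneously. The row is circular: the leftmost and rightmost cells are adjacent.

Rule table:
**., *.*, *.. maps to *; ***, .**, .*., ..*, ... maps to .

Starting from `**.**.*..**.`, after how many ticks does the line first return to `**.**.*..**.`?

.**.**.*..**
*.**.**.*..*
**.**.**.*..
.**.**.**.*.
..**.**.**.*
*..**.**.**.
.*..**.**.**
*.*..**.**.*
**.*..**.**.
.**.*..**.**
*.**.*..**.*
**.**.*..**.

12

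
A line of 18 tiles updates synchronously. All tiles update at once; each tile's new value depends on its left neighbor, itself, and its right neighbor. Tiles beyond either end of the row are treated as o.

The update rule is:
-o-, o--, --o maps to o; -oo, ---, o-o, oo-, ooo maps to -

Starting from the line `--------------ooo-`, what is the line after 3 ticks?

-oo--------o---oo-

tick 1: o------------o----
tick 2: -o----------ooo--o
tick 3: -oo--------o---oo-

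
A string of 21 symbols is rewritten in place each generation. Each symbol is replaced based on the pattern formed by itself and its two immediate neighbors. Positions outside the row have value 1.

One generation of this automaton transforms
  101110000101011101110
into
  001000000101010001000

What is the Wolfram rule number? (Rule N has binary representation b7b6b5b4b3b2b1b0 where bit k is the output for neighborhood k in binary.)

12

position 3: 111 → 0  (bit 7 = 0)
position 0: 110 → 0  (bit 6 = 0)
position 1: 101 → 0  (bit 5 = 0)
position 5: 100 → 0  (bit 4 = 0)
position 2: 011 → 1  (bit 3 = 1)
position 9: 010 → 1  (bit 2 = 1)
position 8: 001 → 0  (bit 1 = 0)
position 6: 000 → 0  (bit 0 = 0)
bits b7..b0 = 00001100 = 12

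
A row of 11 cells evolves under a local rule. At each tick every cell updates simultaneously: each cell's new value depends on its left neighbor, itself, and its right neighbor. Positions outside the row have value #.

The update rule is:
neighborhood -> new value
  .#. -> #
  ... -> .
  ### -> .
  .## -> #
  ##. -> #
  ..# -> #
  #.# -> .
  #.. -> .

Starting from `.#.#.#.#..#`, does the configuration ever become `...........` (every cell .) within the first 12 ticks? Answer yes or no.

no

.#.#.#.#.##
.#.#.#.#.#.
.#.#.#.#.#.  (fixed point — unchanged through tick 12)
tick 12 is .#.#.#.#.#., still not uniform .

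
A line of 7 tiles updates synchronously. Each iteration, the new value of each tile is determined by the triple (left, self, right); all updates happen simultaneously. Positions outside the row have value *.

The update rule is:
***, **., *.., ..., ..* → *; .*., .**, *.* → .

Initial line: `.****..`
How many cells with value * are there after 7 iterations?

..*****
**.****
**..***
****.**
****..*
******.
******.
count of *: 6

6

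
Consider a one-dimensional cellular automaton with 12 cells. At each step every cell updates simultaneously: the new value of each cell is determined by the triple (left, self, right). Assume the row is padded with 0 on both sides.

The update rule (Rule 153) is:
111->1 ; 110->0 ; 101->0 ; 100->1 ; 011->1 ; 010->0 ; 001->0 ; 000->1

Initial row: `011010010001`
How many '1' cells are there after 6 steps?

7

step 1: 010001001100
step 2: 001100101011
step 3: 101010000010
step 4: 000001111001
step 5: 111101110100
step 6: 111001100011
count of 1: 7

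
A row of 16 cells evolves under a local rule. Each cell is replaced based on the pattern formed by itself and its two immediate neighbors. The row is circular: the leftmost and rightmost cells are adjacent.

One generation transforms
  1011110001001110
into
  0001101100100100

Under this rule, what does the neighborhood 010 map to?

At position 0 the neighborhood is 010; the next row has 0 there.

0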